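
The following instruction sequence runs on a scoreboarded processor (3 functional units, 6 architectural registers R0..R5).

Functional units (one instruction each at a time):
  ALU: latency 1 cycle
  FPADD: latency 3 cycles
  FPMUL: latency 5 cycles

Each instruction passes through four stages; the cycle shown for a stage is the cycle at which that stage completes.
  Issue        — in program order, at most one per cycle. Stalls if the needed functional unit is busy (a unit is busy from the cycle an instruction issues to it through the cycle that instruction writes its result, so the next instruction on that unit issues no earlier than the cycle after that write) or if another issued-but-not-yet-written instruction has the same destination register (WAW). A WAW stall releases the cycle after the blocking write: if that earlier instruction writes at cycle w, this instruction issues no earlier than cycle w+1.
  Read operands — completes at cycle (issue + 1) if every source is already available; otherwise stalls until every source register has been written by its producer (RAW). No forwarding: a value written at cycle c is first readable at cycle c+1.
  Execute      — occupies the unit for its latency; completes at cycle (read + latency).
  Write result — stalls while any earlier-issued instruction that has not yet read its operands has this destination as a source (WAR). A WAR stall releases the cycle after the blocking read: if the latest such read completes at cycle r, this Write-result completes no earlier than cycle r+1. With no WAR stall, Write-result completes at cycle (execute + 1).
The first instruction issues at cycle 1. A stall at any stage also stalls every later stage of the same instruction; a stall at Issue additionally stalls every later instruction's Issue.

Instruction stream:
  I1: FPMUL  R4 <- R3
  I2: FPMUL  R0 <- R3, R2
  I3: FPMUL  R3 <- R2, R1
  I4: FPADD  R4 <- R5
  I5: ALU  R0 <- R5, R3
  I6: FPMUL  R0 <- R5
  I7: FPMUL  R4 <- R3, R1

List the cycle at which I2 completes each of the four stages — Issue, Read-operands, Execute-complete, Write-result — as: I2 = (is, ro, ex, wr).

I2 = (9, 10, 15, 16)

t=1  I1 dispatched to FPMUL
t=2  I1 operands ready
t=7  I1 complete
t=8  R4←I1
t=9  I2 dispatched to FPMUL
t=10  I2 operands ready
t=15  I2 complete
t=16  R0←I2
t=17  I3 dispatched to FPMUL
t=18  I3 operands ready; I4 dispatched to FPADD
t=19  I4 operands ready; I5 dispatched to ALU
t=22  I4 complete
t=23  I3 complete; R4←I4
t=24  R3←I3
t=25  I5 operands ready
t=26  I5 complete
t=27  R0←I5
t=28  I6 dispatched to FPMUL
t=29  I6 operands ready
t=34  I6 complete
t=35  R0←I6
t=36  I7 dispatched to FPMUL
t=37  I7 operands ready
t=42  I7 complete
t=43  R4←I7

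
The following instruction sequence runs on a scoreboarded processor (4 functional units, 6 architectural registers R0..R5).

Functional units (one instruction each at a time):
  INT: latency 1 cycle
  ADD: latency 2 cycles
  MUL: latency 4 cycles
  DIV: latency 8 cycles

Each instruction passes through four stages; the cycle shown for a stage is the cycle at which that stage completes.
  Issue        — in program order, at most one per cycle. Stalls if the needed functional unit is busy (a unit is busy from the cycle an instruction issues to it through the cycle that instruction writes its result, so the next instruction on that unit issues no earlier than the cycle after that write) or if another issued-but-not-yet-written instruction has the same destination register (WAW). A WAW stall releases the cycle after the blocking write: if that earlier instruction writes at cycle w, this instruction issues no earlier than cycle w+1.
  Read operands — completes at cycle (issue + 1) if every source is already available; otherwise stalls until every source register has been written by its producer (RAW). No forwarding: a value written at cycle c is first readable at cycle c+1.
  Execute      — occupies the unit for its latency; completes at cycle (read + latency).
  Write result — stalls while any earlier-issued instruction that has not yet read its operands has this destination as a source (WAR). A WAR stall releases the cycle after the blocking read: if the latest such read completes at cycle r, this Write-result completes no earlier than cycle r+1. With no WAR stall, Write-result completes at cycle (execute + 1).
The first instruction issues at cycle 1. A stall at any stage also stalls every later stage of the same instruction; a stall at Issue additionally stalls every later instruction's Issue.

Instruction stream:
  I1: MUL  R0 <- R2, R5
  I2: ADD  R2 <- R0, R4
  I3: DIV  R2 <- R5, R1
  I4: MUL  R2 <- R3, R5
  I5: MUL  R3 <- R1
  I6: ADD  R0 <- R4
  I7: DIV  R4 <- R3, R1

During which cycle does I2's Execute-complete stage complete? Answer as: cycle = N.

[1] I1 issues→MUL
[2] I1 reads · I2 issues→ADD
[6] I1 exec-done
[7] I1 writes R0
[8] I2 reads
[10] I2 exec-done
[11] I2 writes R2
[12] I3 issues→DIV
[13] I3 reads
[21] I3 exec-done
[22] I3 writes R2
[23] I4 issues→MUL
[24] I4 reads
[28] I4 exec-done
[29] I4 writes R2
[30] I5 issues→MUL
[31] I5 reads · I6 issues→ADD
[32] I6 reads · I7 issues→DIV
[34] I6 exec-done
[35] I5 exec-done · I6 writes R0
[36] I5 writes R3
[37] I7 reads
[45] I7 exec-done
[46] I7 writes R4

cycle = 10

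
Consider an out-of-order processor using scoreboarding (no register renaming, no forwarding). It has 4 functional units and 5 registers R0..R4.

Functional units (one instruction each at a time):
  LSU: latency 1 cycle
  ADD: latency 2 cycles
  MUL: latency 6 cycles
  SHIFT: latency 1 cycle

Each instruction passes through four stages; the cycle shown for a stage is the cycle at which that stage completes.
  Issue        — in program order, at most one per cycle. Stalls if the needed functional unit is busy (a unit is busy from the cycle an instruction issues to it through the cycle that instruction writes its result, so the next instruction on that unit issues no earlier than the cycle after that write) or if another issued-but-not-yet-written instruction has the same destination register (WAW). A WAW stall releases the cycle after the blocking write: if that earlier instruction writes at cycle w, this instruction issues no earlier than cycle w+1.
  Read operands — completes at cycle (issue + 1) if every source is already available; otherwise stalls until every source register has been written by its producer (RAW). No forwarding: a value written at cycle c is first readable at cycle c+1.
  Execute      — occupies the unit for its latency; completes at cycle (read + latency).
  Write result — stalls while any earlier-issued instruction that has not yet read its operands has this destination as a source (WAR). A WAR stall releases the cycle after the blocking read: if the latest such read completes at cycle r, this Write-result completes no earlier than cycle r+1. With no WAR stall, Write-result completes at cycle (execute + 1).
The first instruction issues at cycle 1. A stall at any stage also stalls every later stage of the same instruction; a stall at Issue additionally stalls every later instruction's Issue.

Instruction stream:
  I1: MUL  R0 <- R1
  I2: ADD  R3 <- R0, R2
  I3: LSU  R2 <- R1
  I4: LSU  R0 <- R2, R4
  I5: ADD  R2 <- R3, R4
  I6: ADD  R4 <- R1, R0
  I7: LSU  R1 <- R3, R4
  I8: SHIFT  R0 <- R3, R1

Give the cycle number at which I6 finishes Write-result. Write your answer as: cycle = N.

cycle = 23

I1 -> (1, 2, 8, 9)
I2 -> (2, 10, 12, 13)  // RAW R0: wait I1 write@9
I3 -> (3, 4, 5, 11)  // WAR R2: wait I2 read@10
I4 -> (12, 13, 14, 15)  // struct: LSU busy until I3 writes@11
I5 -> (14, 15, 17, 18)  // struct: ADD busy until I2 writes@13
I6 -> (19, 20, 22, 23)  // struct: ADD busy until I5 writes@18
I7 -> (20, 24, 25, 26)  // RAW R4: wait I6 write@23
I8 -> (21, 27, 28, 29)  // RAW R1: wait I7 write@26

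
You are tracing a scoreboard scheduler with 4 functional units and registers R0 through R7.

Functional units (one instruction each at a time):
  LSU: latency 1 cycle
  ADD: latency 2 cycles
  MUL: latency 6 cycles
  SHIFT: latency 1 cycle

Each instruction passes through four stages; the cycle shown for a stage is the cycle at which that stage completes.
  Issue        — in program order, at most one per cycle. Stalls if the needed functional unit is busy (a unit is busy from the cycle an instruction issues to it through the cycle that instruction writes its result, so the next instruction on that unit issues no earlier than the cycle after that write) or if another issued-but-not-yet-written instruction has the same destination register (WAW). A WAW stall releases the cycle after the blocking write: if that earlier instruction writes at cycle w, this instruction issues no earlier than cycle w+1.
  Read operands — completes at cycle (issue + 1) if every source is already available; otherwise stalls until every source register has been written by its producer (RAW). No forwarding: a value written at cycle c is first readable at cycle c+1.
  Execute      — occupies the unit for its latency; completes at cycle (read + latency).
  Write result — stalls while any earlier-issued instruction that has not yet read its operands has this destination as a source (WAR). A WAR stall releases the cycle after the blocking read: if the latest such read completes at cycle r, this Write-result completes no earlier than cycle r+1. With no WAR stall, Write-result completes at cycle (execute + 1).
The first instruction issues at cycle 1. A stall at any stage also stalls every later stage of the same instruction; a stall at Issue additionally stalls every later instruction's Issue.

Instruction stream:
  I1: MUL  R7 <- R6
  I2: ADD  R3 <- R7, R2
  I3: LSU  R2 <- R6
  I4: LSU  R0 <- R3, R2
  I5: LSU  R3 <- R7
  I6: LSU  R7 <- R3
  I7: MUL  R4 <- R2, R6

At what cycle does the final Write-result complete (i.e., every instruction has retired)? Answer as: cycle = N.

cycle = 30

t=1  I1 dispatched to MUL
t=2  I1 operands ready; I2 dispatched to ADD
t=3  I3 dispatched to LSU
t=4  I3 operands ready
t=5  I3 complete
t=8  I1 complete
t=9  R7←I1
t=10  I2 operands ready
t=11  R2←I3
t=12  I2 complete; I4 dispatched to LSU
t=13  R3←I2
t=14  I4 operands ready
t=15  I4 complete
t=16  R0←I4
t=17  I5 dispatched to LSU
t=18  I5 operands ready
t=19  I5 complete
t=20  R3←I5
t=21  I6 dispatched to LSU
t=22  I6 operands ready; I7 dispatched to MUL
t=23  I6 complete; I7 operands ready
t=24  R7←I6
t=29  I7 complete
t=30  R4←I7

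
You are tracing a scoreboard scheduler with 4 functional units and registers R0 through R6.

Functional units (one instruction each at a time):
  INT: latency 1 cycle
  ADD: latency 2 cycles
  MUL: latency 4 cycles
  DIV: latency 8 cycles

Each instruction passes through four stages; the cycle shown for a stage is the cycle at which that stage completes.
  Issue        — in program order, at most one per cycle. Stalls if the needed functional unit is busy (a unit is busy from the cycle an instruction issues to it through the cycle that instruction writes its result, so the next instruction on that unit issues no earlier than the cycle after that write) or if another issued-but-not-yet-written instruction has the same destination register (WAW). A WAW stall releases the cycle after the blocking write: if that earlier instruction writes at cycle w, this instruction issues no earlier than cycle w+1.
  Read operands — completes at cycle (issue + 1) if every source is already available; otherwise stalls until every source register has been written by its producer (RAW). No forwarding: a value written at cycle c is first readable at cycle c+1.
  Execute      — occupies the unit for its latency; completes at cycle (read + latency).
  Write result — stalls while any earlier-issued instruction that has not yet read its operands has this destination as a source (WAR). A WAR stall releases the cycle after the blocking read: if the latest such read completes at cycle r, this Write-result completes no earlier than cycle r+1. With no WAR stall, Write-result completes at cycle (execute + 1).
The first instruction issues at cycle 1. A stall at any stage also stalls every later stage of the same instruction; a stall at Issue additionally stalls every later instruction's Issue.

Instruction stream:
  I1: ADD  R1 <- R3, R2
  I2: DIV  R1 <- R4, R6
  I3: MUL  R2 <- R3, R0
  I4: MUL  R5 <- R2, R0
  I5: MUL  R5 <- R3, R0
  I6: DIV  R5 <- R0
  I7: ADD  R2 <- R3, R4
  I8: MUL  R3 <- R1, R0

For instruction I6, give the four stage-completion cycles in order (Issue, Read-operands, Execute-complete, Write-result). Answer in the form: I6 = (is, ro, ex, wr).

I6 = (28, 29, 37, 38)

[1] I1 issues→ADD
[2] I1 reads
[4] I1 exec-done
[5] I1 writes R1
[6] I2 issues→DIV
[7] I2 reads · I3 issues→MUL
[8] I3 reads
[12] I3 exec-done
[13] I3 writes R2
[14] I4 issues→MUL
[15] I2 exec-done · I4 reads
[16] I2 writes R1
[19] I4 exec-done
[20] I4 writes R5
[21] I5 issues→MUL
[22] I5 reads
[26] I5 exec-done
[27] I5 writes R5
[28] I6 issues→DIV
[29] I6 reads · I7 issues→ADD
[30] I7 reads · I8 issues→MUL
[31] I8 reads
[32] I7 exec-done
[33] I7 writes R2
[35] I8 exec-done
[36] I8 writes R3
[37] I6 exec-done
[38] I6 writes R5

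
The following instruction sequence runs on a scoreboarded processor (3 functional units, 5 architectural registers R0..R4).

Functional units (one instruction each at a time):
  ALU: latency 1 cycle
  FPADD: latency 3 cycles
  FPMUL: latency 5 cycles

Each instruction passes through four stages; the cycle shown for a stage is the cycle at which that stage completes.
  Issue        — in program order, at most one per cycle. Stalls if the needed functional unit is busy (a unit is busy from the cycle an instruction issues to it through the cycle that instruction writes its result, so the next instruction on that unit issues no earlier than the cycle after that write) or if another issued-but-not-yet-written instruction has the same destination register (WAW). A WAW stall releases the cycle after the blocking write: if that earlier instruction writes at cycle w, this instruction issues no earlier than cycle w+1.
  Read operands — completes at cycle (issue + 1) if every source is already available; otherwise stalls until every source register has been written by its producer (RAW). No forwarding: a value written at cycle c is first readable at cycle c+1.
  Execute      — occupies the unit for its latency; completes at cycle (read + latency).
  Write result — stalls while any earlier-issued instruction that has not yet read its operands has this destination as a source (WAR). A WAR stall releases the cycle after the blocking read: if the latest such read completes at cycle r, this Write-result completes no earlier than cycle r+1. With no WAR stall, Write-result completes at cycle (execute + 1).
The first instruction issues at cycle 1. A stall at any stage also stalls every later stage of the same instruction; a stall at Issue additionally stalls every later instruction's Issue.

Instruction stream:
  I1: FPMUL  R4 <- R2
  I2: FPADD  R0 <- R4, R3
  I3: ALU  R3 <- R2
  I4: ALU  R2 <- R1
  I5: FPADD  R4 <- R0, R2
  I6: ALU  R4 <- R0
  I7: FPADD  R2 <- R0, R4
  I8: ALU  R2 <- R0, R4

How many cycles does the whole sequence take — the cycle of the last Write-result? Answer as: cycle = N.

[I1] 1/2/7/8
[I2] 2/9/12/13  (RAW R4: wait I1 write@8)
[I3] 3/4/5/10  (WAR R3: wait I2 read@9)
[I4] 11/12/13/14  (struct: ALU busy until I3 writes@10)
[I5] 14/15/18/19  (struct: FPADD busy until I2 writes@13)
[I6] 20/21/22/23  (WAW R4: wait I5 write@19)
[I7] 21/24/27/28  (RAW R4: wait I6 write@23)
[I8] 29/30/31/32  (WAW R2: wait I7 write@28)

cycle = 32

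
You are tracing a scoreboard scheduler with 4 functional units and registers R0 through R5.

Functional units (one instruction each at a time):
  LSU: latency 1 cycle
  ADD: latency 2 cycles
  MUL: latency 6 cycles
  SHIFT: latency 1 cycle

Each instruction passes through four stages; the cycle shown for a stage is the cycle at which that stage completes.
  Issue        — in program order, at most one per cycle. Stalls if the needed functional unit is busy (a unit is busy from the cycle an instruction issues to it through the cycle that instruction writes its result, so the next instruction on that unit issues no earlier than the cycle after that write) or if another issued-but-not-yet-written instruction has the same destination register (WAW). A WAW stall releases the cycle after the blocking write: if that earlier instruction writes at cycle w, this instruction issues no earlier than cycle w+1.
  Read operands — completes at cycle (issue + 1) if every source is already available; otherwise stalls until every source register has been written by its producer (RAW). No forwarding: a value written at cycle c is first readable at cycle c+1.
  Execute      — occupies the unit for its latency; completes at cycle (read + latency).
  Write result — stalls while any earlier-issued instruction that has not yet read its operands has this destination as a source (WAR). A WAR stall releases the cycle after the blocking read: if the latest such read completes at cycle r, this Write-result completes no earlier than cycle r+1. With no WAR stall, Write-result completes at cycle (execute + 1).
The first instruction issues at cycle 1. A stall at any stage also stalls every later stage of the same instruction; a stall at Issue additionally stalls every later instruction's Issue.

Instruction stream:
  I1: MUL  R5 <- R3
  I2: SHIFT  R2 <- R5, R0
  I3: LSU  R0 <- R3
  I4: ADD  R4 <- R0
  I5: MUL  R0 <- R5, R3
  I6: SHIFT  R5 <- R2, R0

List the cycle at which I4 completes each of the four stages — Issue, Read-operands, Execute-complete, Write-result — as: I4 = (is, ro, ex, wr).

I4 = (4, 12, 14, 15)

cycle 1: I1 issues→MUL
cycle 2: I1 reads; I2 issues→SHIFT
cycle 3: I3 issues→LSU
cycle 4: I3 reads; I4 issues→ADD
cycle 5: I3 exec-done
cycle 8: I1 exec-done
cycle 9: I1 writes R5
cycle 10: I2 reads
cycle 11: I2 exec-done; I3 writes R0
cycle 12: I2 writes R2; I4 reads; I5 issues→MUL
cycle 13: I5 reads; I6 issues→SHIFT
cycle 14: I4 exec-done
cycle 15: I4 writes R4
cycle 19: I5 exec-done
cycle 20: I5 writes R0
cycle 21: I6 reads
cycle 22: I6 exec-done
cycle 23: I6 writes R5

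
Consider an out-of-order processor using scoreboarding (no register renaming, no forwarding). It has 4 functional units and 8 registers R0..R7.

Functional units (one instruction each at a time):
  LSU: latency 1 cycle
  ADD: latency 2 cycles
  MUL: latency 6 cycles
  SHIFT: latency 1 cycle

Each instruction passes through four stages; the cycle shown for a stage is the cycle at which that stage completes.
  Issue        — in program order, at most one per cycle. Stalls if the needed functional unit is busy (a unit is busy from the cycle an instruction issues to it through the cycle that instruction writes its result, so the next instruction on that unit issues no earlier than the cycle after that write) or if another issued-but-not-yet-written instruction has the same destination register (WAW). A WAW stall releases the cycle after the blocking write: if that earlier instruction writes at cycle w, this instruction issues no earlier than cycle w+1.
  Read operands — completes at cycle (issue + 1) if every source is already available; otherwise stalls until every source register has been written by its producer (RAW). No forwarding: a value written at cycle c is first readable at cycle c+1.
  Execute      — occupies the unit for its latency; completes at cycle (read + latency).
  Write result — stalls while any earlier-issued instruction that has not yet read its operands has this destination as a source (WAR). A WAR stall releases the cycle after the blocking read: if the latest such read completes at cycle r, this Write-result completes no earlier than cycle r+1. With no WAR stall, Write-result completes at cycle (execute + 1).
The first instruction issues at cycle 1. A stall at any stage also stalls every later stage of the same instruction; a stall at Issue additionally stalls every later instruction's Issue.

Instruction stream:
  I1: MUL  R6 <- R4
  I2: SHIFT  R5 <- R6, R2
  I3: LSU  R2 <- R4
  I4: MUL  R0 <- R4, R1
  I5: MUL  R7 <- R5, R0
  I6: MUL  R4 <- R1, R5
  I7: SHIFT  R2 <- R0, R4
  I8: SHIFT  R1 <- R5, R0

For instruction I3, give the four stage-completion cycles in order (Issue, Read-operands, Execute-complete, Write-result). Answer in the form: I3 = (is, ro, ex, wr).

  I1 | 1 | 2 | 8 | 9
  I2 | 2 | 10 | 11 | 12   RAW R6: wait I1 write@9
  I3 | 3 | 4 | 5 | 11   WAR R2: wait I2 read@10
  I4 | 10 | 11 | 17 | 18   struct: MUL busy until I1 writes@9
  I5 | 19 | 20 | 26 | 27   struct: MUL busy until I4 writes@18
  I6 | 28 | 29 | 35 | 36   struct: MUL busy until I5 writes@27
  I7 | 29 | 37 | 38 | 39   RAW R4: wait I6 write@36
  I8 | 40 | 41 | 42 | 43   struct: SHIFT busy until I7 writes@39

I3 = (3, 4, 5, 11)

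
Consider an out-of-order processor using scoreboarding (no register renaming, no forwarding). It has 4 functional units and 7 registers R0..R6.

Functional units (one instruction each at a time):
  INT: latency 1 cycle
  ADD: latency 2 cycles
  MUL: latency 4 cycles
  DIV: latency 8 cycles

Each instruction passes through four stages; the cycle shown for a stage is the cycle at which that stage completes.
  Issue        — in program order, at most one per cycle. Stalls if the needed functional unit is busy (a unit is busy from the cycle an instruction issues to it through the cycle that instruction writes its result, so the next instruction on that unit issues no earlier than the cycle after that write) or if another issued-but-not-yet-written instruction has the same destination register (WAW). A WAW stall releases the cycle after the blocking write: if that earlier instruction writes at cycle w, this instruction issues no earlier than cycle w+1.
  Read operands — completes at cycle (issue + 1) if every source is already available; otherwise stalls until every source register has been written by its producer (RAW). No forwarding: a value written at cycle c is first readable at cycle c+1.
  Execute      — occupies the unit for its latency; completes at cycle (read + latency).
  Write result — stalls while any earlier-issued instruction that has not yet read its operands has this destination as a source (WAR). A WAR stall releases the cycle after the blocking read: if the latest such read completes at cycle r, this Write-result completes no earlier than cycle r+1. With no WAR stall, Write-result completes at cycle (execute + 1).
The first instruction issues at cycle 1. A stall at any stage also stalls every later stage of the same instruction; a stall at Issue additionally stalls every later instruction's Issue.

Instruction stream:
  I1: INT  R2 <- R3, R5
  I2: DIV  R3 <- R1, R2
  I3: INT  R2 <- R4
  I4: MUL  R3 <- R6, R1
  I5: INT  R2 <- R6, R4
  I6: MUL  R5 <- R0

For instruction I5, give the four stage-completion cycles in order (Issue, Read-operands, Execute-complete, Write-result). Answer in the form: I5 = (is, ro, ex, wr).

I5 = (16, 17, 18, 19)

t=1  issue I1 (INT)
t=2  I1 read-ops, issue I2 (DIV)
t=3  I1 finished on INT
t=4  I1→R2
t=5  I2 read-ops, issue I3 (INT)
t=6  I3 read-ops
t=7  I3 finished on INT
t=8  I3→R2
t=13  I2 finished on DIV
t=14  I2→R3
t=15  issue I4 (MUL)
t=16  I4 read-ops, issue I5 (INT)
t=17  I5 read-ops
t=18  I5 finished on INT
t=19  I5→R2
t=20  I4 finished on MUL
t=21  I4→R3
t=22  issue I6 (MUL)
t=23  I6 read-ops
t=27  I6 finished on MUL
t=28  I6→R5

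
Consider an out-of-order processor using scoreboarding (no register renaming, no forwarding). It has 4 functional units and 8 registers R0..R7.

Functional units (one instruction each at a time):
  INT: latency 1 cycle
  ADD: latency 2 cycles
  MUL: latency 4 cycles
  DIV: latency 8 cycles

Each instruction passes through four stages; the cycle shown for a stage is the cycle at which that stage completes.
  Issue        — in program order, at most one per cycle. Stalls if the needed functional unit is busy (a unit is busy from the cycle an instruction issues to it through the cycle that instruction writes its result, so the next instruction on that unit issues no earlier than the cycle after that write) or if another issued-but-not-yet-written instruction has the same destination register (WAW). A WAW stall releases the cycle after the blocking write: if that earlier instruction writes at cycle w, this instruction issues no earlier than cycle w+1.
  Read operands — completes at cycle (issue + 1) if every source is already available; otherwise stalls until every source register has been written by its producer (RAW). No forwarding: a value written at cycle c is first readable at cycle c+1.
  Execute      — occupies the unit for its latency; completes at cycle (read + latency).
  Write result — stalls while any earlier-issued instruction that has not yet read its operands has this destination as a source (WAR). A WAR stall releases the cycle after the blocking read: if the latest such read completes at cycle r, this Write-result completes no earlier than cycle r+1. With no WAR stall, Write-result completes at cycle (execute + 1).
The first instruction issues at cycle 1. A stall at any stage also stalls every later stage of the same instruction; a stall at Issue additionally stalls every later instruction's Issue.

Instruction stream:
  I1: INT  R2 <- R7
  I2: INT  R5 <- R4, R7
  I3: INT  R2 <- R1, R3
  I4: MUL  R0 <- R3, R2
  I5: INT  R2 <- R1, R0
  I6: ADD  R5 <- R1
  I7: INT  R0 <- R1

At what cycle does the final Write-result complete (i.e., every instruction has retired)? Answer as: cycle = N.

cycle = 25

t=1  I1 issues→INT
t=2  I1 reads
t=3  I1 exec-done
t=4  I1 writes R2
t=5  I2 issues→INT
t=6  I2 reads
t=7  I2 exec-done
t=8  I2 writes R5
t=9  I3 issues→INT
t=10  I3 reads | I4 issues→MUL
t=11  I3 exec-done
t=12  I3 writes R2
t=13  I4 reads | I5 issues→INT
t=14  I6 issues→ADD
t=15  I6 reads
t=17  I4 exec-done | I6 exec-done
t=18  I4 writes R0 | I6 writes R5
t=19  I5 reads
t=20  I5 exec-done
t=21  I5 writes R2
t=22  I7 issues→INT
t=23  I7 reads
t=24  I7 exec-done
t=25  I7 writes R0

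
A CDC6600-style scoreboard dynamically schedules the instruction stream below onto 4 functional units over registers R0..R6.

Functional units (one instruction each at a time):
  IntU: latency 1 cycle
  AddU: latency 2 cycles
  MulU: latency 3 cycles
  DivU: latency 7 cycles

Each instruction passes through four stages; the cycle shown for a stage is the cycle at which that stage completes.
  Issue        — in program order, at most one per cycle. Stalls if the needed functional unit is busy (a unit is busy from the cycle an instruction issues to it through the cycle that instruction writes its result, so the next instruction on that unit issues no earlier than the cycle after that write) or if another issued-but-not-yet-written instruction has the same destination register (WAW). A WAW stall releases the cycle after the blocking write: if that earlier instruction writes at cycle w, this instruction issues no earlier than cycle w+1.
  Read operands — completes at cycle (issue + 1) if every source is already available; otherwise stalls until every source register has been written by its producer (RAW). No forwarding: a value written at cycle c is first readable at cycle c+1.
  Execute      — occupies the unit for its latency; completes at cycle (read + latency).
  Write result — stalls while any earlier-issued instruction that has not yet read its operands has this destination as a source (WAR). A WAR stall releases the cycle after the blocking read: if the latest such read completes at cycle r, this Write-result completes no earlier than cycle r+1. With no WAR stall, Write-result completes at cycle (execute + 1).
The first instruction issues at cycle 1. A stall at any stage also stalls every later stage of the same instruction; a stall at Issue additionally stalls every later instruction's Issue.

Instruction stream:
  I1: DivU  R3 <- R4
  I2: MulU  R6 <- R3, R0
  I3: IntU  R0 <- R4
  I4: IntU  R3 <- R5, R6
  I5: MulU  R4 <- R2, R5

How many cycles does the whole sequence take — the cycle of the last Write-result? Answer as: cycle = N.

cycle = 21

I1: IS=1 RO=2 EX=9 WR=10
I2: IS=2 RO=11 EX=14 WR=15  [RAW R3: wait I1 write@10]
I3: IS=3 RO=4 EX=5 WR=12  [WAR R0: wait I2 read@11]
I4: IS=13 RO=16 EX=17 WR=18  [struct: IntU busy until I3 writes@12; RAW R6: wait I2 write@15]
I5: IS=16 RO=17 EX=20 WR=21  [struct: MulU busy until I2 writes@15]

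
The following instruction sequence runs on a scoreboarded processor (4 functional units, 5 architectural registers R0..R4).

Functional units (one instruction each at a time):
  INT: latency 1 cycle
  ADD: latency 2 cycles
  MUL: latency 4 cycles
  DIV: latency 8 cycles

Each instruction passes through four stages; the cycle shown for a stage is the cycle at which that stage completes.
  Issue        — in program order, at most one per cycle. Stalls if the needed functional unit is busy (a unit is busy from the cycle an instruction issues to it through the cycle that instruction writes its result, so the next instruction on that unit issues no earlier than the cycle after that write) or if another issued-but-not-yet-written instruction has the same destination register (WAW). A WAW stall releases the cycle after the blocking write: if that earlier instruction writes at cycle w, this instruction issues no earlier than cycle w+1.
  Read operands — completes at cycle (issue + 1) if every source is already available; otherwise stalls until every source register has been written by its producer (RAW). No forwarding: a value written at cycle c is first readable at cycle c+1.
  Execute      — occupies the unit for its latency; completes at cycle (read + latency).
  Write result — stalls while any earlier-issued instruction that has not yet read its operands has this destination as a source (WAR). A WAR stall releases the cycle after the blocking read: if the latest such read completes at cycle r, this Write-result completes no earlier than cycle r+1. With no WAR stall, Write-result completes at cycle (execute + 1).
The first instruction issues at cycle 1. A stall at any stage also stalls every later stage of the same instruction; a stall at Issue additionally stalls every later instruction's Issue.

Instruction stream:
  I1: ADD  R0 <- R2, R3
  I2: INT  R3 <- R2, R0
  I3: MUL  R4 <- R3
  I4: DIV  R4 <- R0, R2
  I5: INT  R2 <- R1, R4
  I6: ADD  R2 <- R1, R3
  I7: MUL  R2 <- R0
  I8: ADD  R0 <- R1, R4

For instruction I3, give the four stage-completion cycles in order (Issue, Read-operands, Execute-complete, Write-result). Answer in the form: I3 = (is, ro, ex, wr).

t=1  I1 dispatched to ADD
t=2  I1 operands ready · I2 dispatched to INT
t=3  I3 dispatched to MUL
t=4  I1 complete
t=5  R0←I1
t=6  I2 operands ready
t=7  I2 complete
t=8  R3←I2
t=9  I3 operands ready
t=13  I3 complete
t=14  R4←I3
t=15  I4 dispatched to DIV
t=16  I4 operands ready · I5 dispatched to INT
t=24  I4 complete
t=25  R4←I4
t=26  I5 operands ready
t=27  I5 complete
t=28  R2←I5
t=29  I6 dispatched to ADD
t=30  I6 operands ready
t=32  I6 complete
t=33  R2←I6
t=34  I7 dispatched to MUL
t=35  I7 operands ready · I8 dispatched to ADD
t=36  I8 operands ready
t=38  I8 complete
t=39  I7 complete · R0←I8
t=40  R2←I7

I3 = (3, 9, 13, 14)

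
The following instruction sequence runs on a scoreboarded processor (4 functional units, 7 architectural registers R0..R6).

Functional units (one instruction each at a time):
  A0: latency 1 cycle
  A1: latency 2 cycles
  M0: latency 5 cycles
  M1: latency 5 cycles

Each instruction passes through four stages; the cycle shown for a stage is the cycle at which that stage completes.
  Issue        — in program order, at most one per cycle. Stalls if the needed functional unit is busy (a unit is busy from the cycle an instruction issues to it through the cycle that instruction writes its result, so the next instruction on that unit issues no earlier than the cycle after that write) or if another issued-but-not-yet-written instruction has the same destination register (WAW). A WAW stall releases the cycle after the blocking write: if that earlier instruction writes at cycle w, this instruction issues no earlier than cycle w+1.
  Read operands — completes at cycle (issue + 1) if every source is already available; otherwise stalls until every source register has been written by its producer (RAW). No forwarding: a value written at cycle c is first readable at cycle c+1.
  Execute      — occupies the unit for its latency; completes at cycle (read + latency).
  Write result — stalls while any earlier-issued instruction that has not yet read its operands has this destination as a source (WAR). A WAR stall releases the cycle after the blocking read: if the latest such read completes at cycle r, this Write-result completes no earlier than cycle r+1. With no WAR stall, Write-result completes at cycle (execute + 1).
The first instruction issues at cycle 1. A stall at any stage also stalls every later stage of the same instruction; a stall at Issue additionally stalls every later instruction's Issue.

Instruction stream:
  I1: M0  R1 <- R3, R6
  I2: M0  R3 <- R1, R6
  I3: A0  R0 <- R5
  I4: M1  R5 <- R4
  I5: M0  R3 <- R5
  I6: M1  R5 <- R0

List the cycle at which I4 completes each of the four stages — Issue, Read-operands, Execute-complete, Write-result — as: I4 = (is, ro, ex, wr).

I1  is:1  ro:2  ex:7  wr:8
I2  is:9  ro:10  ex:15  wr:16  — struct: M0 busy until I1 writes@8
I3  is:10  ro:11  ex:12  wr:13
I4  is:11  ro:12  ex:17  wr:18
I5  is:17  ro:19  ex:24  wr:25  — struct: M0 busy until I2 writes@16, RAW R5: wait I4 write@18
I6  is:19  ro:20  ex:25  wr:26  — struct: M1 busy until I4 writes@18

I4 = (11, 12, 17, 18)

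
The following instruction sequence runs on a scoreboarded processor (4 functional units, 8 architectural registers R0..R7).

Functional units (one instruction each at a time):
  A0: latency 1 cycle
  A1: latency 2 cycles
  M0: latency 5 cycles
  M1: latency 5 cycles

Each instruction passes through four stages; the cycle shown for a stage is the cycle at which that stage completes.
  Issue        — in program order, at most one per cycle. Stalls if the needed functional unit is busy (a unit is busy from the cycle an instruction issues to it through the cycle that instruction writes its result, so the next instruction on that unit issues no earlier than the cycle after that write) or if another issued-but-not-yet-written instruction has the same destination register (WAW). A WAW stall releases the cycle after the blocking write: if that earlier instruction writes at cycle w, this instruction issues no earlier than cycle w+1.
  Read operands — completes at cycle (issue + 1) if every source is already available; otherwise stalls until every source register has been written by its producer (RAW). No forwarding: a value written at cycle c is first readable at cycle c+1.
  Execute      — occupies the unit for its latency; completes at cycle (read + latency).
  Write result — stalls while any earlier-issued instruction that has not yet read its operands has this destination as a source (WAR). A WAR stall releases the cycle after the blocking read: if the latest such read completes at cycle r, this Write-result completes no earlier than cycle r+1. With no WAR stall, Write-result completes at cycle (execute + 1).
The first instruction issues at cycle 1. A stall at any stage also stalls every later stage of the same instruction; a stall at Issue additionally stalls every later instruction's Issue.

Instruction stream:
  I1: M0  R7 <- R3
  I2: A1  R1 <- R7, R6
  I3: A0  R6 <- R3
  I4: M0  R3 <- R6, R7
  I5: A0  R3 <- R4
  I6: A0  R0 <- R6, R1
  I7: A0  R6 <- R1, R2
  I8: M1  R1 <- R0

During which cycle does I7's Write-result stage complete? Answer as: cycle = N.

cycle = 29

c1: I1 dispatched to M0
c2: I1 operands ready; I2 dispatched to A1
c3: I3 dispatched to A0
c4: I3 operands ready
c5: I3 complete
c7: I1 complete
c8: R7←I1
c9: I2 operands ready; I4 dispatched to M0
c10: R6←I3
c11: I2 complete; I4 operands ready
c12: R1←I2
c16: I4 complete
c17: R3←I4
c18: I5 dispatched to A0
c19: I5 operands ready
c20: I5 complete
c21: R3←I5
c22: I6 dispatched to A0
c23: I6 operands ready
c24: I6 complete
c25: R0←I6
c26: I7 dispatched to A0
c27: I7 operands ready; I8 dispatched to M1
c28: I7 complete; I8 operands ready
c29: R6←I7
c33: I8 complete
c34: R1←I8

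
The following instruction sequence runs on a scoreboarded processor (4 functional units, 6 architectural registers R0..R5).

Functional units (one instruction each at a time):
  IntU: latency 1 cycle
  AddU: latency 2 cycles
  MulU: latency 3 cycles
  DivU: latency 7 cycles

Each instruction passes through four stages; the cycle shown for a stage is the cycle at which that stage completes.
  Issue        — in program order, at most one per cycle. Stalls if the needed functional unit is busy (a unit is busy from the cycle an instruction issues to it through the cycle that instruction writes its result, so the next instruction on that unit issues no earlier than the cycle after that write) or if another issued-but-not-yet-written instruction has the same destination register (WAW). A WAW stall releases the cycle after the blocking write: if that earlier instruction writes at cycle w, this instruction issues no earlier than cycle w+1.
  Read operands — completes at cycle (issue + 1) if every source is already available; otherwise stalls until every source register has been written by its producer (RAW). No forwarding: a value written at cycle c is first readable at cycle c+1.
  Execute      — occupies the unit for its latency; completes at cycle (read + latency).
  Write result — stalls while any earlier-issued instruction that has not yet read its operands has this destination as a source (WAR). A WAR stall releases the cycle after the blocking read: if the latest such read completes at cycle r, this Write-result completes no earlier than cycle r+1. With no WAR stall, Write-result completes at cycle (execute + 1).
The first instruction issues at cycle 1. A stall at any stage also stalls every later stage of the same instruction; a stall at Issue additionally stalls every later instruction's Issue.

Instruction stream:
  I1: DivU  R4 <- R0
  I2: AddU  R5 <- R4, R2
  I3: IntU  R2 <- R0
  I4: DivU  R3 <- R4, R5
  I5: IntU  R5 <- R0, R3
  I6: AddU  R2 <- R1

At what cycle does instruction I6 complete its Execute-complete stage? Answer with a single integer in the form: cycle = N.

cycle = 19

cycle 1: I1 dispatched to DivU
cycle 2: I1 operands ready; I2 dispatched to AddU
cycle 3: I3 dispatched to IntU
cycle 4: I3 operands ready
cycle 5: I3 complete
cycle 9: I1 complete
cycle 10: R4←I1
cycle 11: I2 operands ready; I4 dispatched to DivU
cycle 12: R2←I3
cycle 13: I2 complete
cycle 14: R5←I2
cycle 15: I4 operands ready; I5 dispatched to IntU
cycle 16: I6 dispatched to AddU
cycle 17: I6 operands ready
cycle 19: I6 complete
cycle 20: R2←I6
cycle 22: I4 complete
cycle 23: R3←I4
cycle 24: I5 operands ready
cycle 25: I5 complete
cycle 26: R5←I5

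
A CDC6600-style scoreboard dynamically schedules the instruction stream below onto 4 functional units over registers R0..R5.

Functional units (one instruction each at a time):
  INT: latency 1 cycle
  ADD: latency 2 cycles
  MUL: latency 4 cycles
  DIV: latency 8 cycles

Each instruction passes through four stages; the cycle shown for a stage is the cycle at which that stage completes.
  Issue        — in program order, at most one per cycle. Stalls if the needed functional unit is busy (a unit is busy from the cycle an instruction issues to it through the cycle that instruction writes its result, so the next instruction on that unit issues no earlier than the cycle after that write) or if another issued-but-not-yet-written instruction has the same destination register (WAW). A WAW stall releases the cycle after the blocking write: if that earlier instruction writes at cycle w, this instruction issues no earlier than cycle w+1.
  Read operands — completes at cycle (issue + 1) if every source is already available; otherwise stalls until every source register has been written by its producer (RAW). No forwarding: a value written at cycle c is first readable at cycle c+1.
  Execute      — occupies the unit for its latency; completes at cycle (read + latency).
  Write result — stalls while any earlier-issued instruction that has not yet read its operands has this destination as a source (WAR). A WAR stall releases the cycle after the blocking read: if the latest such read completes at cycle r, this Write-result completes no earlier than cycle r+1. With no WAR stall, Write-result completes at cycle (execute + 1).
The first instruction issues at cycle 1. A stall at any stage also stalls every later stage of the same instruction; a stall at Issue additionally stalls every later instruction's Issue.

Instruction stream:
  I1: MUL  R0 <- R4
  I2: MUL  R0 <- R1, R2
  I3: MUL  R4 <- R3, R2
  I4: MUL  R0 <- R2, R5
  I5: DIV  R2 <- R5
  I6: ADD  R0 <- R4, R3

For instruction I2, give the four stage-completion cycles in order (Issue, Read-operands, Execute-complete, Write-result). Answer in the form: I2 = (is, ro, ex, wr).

I2 = (8, 9, 13, 14)

[1] I1 dispatched to MUL
[2] I1 operands ready
[6] I1 complete
[7] R0←I1
[8] I2 dispatched to MUL
[9] I2 operands ready
[13] I2 complete
[14] R0←I2
[15] I3 dispatched to MUL
[16] I3 operands ready
[20] I3 complete
[21] R4←I3
[22] I4 dispatched to MUL
[23] I4 operands ready, I5 dispatched to DIV
[24] I5 operands ready
[27] I4 complete
[28] R0←I4
[29] I6 dispatched to ADD
[30] I6 operands ready
[32] I5 complete, I6 complete
[33] R2←I5, R0←I6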